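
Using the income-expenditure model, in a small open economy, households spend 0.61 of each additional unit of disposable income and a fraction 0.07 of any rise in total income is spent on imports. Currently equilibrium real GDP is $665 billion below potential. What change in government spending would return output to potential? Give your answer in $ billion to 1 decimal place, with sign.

Spending multiplier = 1/(1 − c + m) = 1/(1 − 0.61 + 0.07) = 1/0.46 ≈ 2.174.
Need ΔY = +$665 billion, so ΔG = ΔY/k = (+$665 billion) × 0.46 = +$305.9 billion.
The government should increase government spending by $305.9 billion.

+$305.9 billion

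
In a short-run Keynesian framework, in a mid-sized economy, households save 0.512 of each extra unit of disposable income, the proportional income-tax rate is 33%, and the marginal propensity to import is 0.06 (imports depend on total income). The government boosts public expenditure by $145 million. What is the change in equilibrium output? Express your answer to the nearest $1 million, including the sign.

MPC = 1 − MPS = 1 − 0.512 = 0.488.
Expenditure multiplier = 1/(1 − c(1−t) + m) = 1/(1 − 0.488×0.67 + 0.06) = 1/0.73304 ≈ 1.364.
ΔY = k × ΔG = (+$145 million) / 0.73304 ≈ +$198 million.

+$198 million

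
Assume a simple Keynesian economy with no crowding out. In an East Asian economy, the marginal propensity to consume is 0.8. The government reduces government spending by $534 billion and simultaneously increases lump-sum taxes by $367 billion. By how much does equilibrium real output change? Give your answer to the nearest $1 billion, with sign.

Expenditure multiplier = 1/(1 − MPC) = 1/(1 − 0.8) = 1/0.2 = 5.
ΔG contributes k·ΔG = (−$534 billion) / 0.2 = −$2,670 billion.
ΔT of +$367 billion changes first-round spending by −c·ΔT = −$293.6 billion, contributing k·(−c·ΔT) = (−$293.6 billion) / 0.2 = −$1,468 billion.
Net ΔY = k(ΔG − c·ΔT) = (−$827.6 billion) / 0.2 = −$4,138 billion.

−$4,138 billion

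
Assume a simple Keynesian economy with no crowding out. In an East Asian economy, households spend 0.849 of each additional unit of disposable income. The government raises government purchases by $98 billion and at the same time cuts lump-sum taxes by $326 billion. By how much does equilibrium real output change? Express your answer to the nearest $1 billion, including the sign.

+$2,482 billion

Expenditure multiplier = 1/(1 − MPC) = 1/(1 − 0.849) = 1/0.151 ≈ 6.623.
ΔG contributes k·ΔG = (+$98 billion) / 0.151 ≈ +$649 billion.
ΔT of −$326 billion changes first-round spending by −c·ΔT = +$276.774 billion, contributing k·(−c·ΔT) = (+$276.774 billion) / 0.151 ≈ +$1,832.9 billion.
Net ΔY = k(ΔG − c·ΔT) = (+$374.774 billion) / 0.151 ≈ +$2,482 billion.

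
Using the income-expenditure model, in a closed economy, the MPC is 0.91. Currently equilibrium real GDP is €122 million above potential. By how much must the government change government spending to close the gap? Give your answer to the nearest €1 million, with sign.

Spending multiplier = 1/(1 − MPC) = 1/(1 − 0.91) = 1/0.09 ≈ 11.111.
Need ΔY = −€122 million, so ΔG = ΔY/k = (−€122 million) × 0.09 ≈ −€11 million.
The government should cut government spending by €11 million.

−€11 million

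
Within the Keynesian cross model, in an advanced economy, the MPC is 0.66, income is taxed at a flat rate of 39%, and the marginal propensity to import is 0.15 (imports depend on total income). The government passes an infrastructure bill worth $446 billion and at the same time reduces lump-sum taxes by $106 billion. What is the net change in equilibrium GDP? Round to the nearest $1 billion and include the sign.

+$690 billion

Expenditure multiplier = 1/(1 − c(1−t) + m) = 1/(1 − 0.66×0.61 + 0.15) = 1/0.7474 ≈ 1.338.
ΔG contributes k·ΔG = (+$446 billion) / 0.7474 ≈ +$596.7 billion.
ΔT of −$106 billion changes first-round spending by −c·ΔT = +$69.96 billion, contributing k·(−c·ΔT) = (+$69.96 billion) / 0.7474 ≈ +$93.6 billion.
Net ΔY = k(ΔG − c·ΔT) = (+$515.96 billion) / 0.7474 ≈ +$690 billion.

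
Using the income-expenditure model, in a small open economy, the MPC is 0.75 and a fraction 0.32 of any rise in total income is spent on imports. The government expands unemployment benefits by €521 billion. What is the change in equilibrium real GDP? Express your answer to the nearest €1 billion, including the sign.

+€686 billion

The transfer change shifts disposable income by +€521 billion, so first-round consumption changes by c·ΔTR = 0.75 × (+€521 billion) = +€390.75 billion.
Expenditure multiplier = 1/(1 − c + m) = 1/(1 − 0.75 + 0.32) = 1/0.57 ≈ 1.754.
The transfer multiplier is c × k ≈ 1.316, so ΔY = k × (c·ΔTR) = (+€390.75 billion) / 0.57 ≈ +€686 billion.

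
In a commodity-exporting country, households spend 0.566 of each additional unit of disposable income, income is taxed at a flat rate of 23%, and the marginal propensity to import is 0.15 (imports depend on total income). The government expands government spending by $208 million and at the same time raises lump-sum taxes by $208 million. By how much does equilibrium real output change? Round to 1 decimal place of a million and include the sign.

Expenditure multiplier = 1/(1 − c(1−t) + m) = 1/(1 − 0.566×0.77 + 0.15) = 1/0.71418 ≈ 1.4.
ΔG contributes k·ΔG = (+$208 million) / 0.71418 ≈ +$291.2 million.
ΔT of +$208 million changes first-round spending by −c·ΔT = −$117.728 million, contributing k·(−c·ΔT) = (−$117.728 million) / 0.71418 ≈ −$164.8 million.
Net ΔY = k(ΔG − c·ΔT) = (+$90.272 million) / 0.71418 ≈ +$126.4 million.

+$126.4 million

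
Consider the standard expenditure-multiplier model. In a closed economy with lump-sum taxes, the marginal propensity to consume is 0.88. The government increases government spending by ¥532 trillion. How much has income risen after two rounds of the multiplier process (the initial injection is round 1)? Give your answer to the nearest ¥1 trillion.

Round 1 adds ΔG = ¥532 trillion; each later round is MPC = 0.88 times the previous.
After 2 rounds: 532 + 468.16 = ΔG·(1 − c^2)/(1 − c) = 532 × (1 − 0.7744)/0.12 ≈ ¥1,000 trillion.

¥1,000 trillion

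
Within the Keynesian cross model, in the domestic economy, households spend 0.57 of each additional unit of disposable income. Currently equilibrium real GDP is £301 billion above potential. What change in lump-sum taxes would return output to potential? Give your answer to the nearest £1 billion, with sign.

Spending multiplier = 1/(1 − MPC) = 1/(1 − 0.57) = 1/0.43 ≈ 2.326.
Tax multiplier = −c·k = −0.57/0.43 ≈ −1.326. Need ΔY = −£301 billion, so ΔT = ΔY/(−c·k) = −(−£301 billion) × 0.43 / 0.57 ≈ +£227 billion.
The government should raise lump-sum taxes by £227 billion.

+£227 billion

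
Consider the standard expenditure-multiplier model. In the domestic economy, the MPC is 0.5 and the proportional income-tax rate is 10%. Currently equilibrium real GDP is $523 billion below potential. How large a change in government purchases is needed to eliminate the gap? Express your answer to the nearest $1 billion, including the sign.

+$288 billion

Spending multiplier = 1/(1 − c(1−t)) = 1/(1 − 0.5×0.9) = 1/0.55 ≈ 1.818.
Need ΔY = +$523 billion, so ΔG = ΔY/k = (+$523 billion) × 0.55 ≈ +$288 billion.
The government should increase government purchases by $288 billion.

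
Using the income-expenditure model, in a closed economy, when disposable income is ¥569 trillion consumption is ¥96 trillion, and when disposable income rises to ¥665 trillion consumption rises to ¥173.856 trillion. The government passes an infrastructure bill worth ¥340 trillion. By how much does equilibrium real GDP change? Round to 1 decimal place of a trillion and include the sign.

+¥1,798.9 trillion

MPC = ΔC/ΔYd = (173.856 − 96)/(665 − 569) = 77.856/96 = 0.811.
Government-spending multiplier = 1/(1 − MPC) = 1/(1 − 0.811) = 1/0.189 ≈ 5.291.
ΔY = k × ΔG = (+¥340 trillion) / 0.189 ≈ +¥1,798.9 trillion.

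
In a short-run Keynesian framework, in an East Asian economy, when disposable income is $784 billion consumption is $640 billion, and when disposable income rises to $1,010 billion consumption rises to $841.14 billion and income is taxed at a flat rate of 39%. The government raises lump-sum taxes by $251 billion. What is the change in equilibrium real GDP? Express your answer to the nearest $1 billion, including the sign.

MPC = ΔC/ΔYd = (841.14 − 640)/(1,010 − 784) = 201.14/226 = 0.89.
A lump-sum tax change of +$251 billion shifts disposable income by −$251 billion; first-round consumption changes by −c × ΔT = −0.89 × (+$251 billion) = −$223.39 billion.
Expenditure multiplier = 1/(1 − c(1−t)) = 1/(1 − 0.89×0.61) = 1/0.4571 ≈ 2.188.
The tax multiplier is −c × k ≈ −1.947, so ΔY = k × (−c·ΔT) = (−$223.39 billion) / 0.4571 ≈ −$489 billion.

−$489 billion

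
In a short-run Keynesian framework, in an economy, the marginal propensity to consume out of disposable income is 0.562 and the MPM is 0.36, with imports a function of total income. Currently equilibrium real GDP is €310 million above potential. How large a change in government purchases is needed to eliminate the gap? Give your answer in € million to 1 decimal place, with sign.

−€247.4 million

Spending multiplier = 1/(1 − c + m) = 1/(1 − 0.562 + 0.36) = 1/0.798 ≈ 1.253.
Need ΔY = −€310 million, so ΔG = ΔY/k = (−€310 million) × 0.798 ≈ −€247.4 million.
The government should cut government purchases by €247.4 million.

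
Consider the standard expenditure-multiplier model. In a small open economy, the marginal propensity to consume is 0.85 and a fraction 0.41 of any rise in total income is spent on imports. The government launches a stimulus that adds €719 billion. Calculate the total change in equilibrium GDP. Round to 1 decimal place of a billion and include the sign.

+€1,283.9 billion

Expenditure multiplier = 1/(1 − c + m) = 1/(1 − 0.85 + 0.41) = 1/0.56 ≈ 1.786.
ΔY = k × ΔG = (+€719 billion) / 0.56 ≈ +€1,283.9 billion.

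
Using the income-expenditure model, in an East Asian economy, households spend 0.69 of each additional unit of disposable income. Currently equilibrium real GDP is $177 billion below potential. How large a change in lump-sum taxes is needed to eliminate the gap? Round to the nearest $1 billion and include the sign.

−$80 billion

Spending multiplier = 1/(1 − MPC) = 1/(1 − 0.69) = 1/0.31 ≈ 3.226.
Tax multiplier = −c·k = −0.69/0.31 ≈ −2.226. Need ΔY = +$177 billion, so ΔT = ΔY/(−c·k) = −(+$177 billion) × 0.31 / 0.69 ≈ −$80 billion.
The government should cut lump-sum taxes by $80 billion.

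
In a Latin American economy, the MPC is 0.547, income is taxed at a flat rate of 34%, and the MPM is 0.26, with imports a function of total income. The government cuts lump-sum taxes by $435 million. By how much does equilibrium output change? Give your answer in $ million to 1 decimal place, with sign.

A lump-sum tax change of −$435 million shifts disposable income by +$435 million; first-round consumption changes by −c × ΔT = −0.547 × (−$435 million) = +$237.945 million.
Expenditure multiplier = 1/(1 − c(1−t) + m) = 1/(1 − 0.547×0.66 + 0.26) = 1/0.89898 ≈ 1.112.
The tax multiplier is −c × k ≈ −0.608, so ΔY = k × (−c·ΔT) = (+$237.945 million) / 0.89898 ≈ +$264.7 million.

+$264.7 million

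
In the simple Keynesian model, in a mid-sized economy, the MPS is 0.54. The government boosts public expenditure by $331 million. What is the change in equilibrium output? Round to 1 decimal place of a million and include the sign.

+$613.0 million

MPC = 1 − MPS = 1 − 0.54 = 0.46.
Spending multiplier = 1/(1 − MPC) = 1/(1 − 0.46) = 1/0.54 ≈ 1.852.
ΔY = k × ΔG = (+$331 million) / 0.54 ≈ +$613 million.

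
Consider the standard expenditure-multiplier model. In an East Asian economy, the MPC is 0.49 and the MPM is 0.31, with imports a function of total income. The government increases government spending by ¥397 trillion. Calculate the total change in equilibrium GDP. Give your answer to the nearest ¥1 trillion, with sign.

Spending multiplier = 1/(1 − c + m) = 1/(1 − 0.49 + 0.31) = 1/0.82 ≈ 1.22.
ΔY = k × ΔG = (+¥397 trillion) / 0.82 ≈ +¥484 trillion.

+¥484 trillion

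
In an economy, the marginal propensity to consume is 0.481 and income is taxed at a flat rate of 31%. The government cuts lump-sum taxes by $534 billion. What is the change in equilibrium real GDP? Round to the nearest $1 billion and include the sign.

A lump-sum tax change of −$534 billion shifts disposable income by +$534 billion; first-round consumption changes by −c × ΔT = −0.481 × (−$534 billion) = +$256.854 billion.
Expenditure multiplier = 1/(1 − c(1−t)) = 1/(1 − 0.481×0.69) = 1/0.66811 ≈ 1.497.
The tax multiplier is −c × k ≈ −0.72, so ΔY = k × (−c·ΔT) = (+$256.854 billion) / 0.66811 ≈ +$384 billion.

+$384 billion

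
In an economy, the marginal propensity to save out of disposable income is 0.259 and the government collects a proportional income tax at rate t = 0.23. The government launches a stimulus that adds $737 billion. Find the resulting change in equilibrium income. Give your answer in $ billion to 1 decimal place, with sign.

MPC = 1 − MPS = 1 − 0.259 = 0.741.
Expenditure multiplier = 1/(1 − c(1−t)) = 1/(1 − 0.741×0.77) = 1/0.42943 ≈ 2.329.
ΔY = k × ΔG = (+$737 billion) / 0.42943 ≈ +$1,716.2 billion.

+$1,716.2 billion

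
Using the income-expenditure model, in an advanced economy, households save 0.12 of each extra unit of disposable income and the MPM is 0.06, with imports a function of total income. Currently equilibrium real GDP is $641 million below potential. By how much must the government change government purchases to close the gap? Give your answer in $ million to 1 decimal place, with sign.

MPC = 1 − MPS = 1 − 0.12 = 0.88.
Spending multiplier = 1/(1 − c + m) = 1/(1 − 0.88 + 0.06) = 1/0.18 ≈ 5.556.
Need ΔY = +$641 million, so ΔG = ΔY/k = (+$641 million) × 0.18 ≈ +$115.4 million.
The government should increase government purchases by $115.4 million.

+$115.4 million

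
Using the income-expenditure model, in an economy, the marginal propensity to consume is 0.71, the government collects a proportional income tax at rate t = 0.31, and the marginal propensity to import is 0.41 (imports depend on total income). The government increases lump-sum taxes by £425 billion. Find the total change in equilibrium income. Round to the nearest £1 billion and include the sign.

−£328 billion

A lump-sum tax change of +£425 billion shifts disposable income by −£425 billion; first-round consumption changes by −c × ΔT = −0.71 × (+£425 billion) = −£301.75 billion.
Expenditure multiplier = 1/(1 − c(1−t) + m) = 1/(1 − 0.71×0.69 + 0.41) = 1/0.9201 ≈ 1.087.
The tax multiplier is −c × k ≈ −0.772, so ΔY = k × (−c·ΔT) = (−£301.75 billion) / 0.9201 ≈ −£328 billion.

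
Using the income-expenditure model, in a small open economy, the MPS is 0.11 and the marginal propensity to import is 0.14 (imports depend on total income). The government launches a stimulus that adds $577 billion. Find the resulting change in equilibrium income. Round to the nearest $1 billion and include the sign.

+$2,308 billion

MPC = 1 − MPS = 1 − 0.11 = 0.89.
Government-spending multiplier = 1/(1 − c + m) = 1/(1 − 0.89 + 0.14) = 1/0.25 = 4.
ΔY = k × ΔG = (+$577 billion) / 0.25 = +$2,308 billion.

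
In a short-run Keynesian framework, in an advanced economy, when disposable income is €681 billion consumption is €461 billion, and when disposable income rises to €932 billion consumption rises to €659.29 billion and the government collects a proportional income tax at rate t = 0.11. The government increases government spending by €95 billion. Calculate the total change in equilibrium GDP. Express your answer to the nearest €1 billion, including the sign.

MPC = ΔC/ΔYd = (659.29 − 461)/(932 − 681) = 198.29/251 = 0.79.
Government-spending multiplier = 1/(1 − c(1−t)) = 1/(1 − 0.79×0.89) = 1/0.2969 ≈ 3.368.
ΔY = k × ΔG = (+€95 billion) / 0.2969 ≈ +€320 billion.

+€320 billion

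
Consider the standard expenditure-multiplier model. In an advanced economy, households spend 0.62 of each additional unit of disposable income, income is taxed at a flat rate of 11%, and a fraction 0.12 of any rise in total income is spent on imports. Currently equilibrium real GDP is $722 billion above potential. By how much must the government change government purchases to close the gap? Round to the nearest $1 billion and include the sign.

−$410 billion

Spending multiplier = 1/(1 − c(1−t) + m) = 1/(1 − 0.62×0.89 + 0.12) = 1/0.5682 ≈ 1.76.
Need ΔY = −$722 billion, so ΔG = ΔY/k = (−$722 billion) × 0.5682 ≈ −$410 billion.
The government should cut government purchases by $410 billion.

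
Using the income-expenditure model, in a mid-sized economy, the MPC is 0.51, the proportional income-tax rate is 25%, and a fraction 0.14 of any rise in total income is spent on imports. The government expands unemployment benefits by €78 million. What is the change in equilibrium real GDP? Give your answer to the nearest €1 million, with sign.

The transfer change shifts disposable income by +€78 million, so first-round consumption changes by c·ΔTR = 0.51 × (+€78 million) = +€39.78 million.
Expenditure multiplier = 1/(1 − c(1−t) + m) = 1/(1 − 0.51×0.75 + 0.14) = 1/0.7575 ≈ 1.32.
The transfer multiplier is c × k ≈ 0.673, so ΔY = k × (c·ΔTR) = (+€39.78 million) / 0.7575 ≈ +€53 million.

+€53 million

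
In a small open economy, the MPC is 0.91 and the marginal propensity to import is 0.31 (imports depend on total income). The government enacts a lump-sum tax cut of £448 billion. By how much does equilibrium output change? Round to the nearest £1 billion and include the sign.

+£1,019 billion

A lump-sum tax change of −£448 billion shifts disposable income by +£448 billion; first-round consumption changes by −c × ΔT = −0.91 × (−£448 billion) = +£407.68 billion.
Expenditure multiplier = 1/(1 − c + m) = 1/(1 − 0.91 + 0.31) = 1/0.4 = 2.5.
The tax multiplier is −c × k = −2.275, so ΔY = k × (−c·ΔT) = (+£407.68 billion) / 0.4 ≈ +£1,019 billion.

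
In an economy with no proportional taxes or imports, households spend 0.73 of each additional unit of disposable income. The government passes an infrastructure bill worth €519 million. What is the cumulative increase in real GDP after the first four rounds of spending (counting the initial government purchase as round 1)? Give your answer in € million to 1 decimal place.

Round 1 adds ΔG = €519 million; each later round is MPC = 0.73 times the previous.
After 4 rounds: 519 + 378.87 + 276.5751 + 201.899823 = ΔG·(1 − c^4)/(1 − c) = 519 × (1 − 0.28398241)/0.27 ≈ €1,376.3 million.

€1,376.3 million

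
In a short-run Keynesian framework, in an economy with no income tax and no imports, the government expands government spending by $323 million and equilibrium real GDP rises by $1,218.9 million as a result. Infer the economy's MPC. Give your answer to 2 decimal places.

Implied spending multiplier k = ΔY/ΔG = 1,218.9/323 ≈ 3.7737.
Since k = 1/(1 − MPC), MPC = 1 − 1/k = 1 − ΔG/ΔY = 1 − 323/1,218.9 ≈ 0.74.

0.74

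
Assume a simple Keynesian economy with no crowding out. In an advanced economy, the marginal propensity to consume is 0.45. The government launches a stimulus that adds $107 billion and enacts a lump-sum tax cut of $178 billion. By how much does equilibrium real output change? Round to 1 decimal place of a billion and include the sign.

+$340.2 billion

Expenditure multiplier = 1/(1 − MPC) = 1/(1 − 0.45) = 1/0.55 ≈ 1.818.
ΔG contributes k·ΔG = (+$107 billion) / 0.55 ≈ +$194.5 billion.
ΔT of −$178 billion changes first-round spending by −c·ΔT = +$80.1 billion, contributing k·(−c·ΔT) = (+$80.1 billion) / 0.55 ≈ +$145.6 billion.
Net ΔY = k(ΔG − c·ΔT) = (+$187.1 billion) / 0.55 ≈ +$340.2 billion.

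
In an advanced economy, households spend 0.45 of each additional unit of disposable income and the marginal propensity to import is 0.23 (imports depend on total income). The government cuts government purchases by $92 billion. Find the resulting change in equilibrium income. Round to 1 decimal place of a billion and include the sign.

−$117.9 billion

Spending multiplier = 1/(1 − c + m) = 1/(1 − 0.45 + 0.23) = 1/0.78 ≈ 1.282.
ΔY = k × ΔG = (−$92 billion) / 0.78 ≈ −$117.9 billion.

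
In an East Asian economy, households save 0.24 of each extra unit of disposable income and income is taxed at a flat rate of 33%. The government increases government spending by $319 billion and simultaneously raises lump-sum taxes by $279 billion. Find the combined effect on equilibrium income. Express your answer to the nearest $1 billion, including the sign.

+$218 billion

MPC = 1 − MPS = 1 − 0.24 = 0.76.
Expenditure multiplier = 1/(1 − c(1−t)) = 1/(1 − 0.76×0.67) = 1/0.4908 ≈ 2.037.
ΔG contributes k·ΔG = (+$319 billion) / 0.4908 ≈ +$650 billion.
ΔT of +$279 billion changes first-round spending by −c·ΔT = −$212.04 billion, contributing k·(−c·ΔT) = (−$212.04 billion) / 0.4908 ≈ −$432 billion.
Net ΔY = k(ΔG − c·ΔT) = (+$106.96 billion) / 0.4908 ≈ +$218 billion.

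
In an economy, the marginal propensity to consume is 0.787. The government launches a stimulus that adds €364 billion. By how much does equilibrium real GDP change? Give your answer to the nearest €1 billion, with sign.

Expenditure multiplier = 1/(1 − MPC) = 1/(1 − 0.787) = 1/0.213 ≈ 4.695.
ΔY = k × ΔG = (+€364 billion) / 0.213 ≈ +€1,709 billion.

+€1,709 billion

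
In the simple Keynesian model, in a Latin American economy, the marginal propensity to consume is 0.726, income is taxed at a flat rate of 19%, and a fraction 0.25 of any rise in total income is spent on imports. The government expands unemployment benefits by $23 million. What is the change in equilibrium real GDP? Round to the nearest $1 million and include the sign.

+$25 million

The transfer change shifts disposable income by +$23 million, so first-round consumption changes by c·ΔTR = 0.726 × (+$23 million) = +$16.698 million.
Expenditure multiplier = 1/(1 − c(1−t) + m) = 1/(1 − 0.726×0.81 + 0.25) = 1/0.66194 ≈ 1.511.
The transfer multiplier is c × k ≈ 1.097, so ΔY = k × (c·ΔTR) = (+$16.698 million) / 0.66194 ≈ +$25 million.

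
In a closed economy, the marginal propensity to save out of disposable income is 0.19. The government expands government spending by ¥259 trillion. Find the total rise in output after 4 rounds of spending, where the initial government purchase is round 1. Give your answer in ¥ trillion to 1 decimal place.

MPC = 1 − MPS = 1 − 0.19 = 0.81.
Round 1 adds ΔG = ¥259 trillion; each later round is MPC = 0.81 times the previous.
After 4 rounds: 259 + 209.79 + 169.9299 + 137.643219 = ΔG·(1 − c^4)/(1 − c) = 259 × (1 − 0.43046721)/0.19 ≈ ¥776.4 trillion.

¥776.4 trillion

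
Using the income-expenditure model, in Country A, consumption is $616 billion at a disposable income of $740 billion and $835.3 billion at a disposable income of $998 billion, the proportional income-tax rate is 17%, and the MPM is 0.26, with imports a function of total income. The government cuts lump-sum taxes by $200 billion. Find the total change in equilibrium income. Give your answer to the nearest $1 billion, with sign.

MPC = ΔC/ΔYd = (835.3 − 616)/(998 − 740) = 219.3/258 = 0.85.
A lump-sum tax change of −$200 billion shifts disposable income by +$200 billion; first-round consumption changes by −c × ΔT = −0.85 × (−$200 billion) = +$170 billion.
Expenditure multiplier = 1/(1 − c(1−t) + m) = 1/(1 − 0.85×0.83 + 0.26) = 1/0.5545 ≈ 1.803.
The tax multiplier is −c × k ≈ −1.533, so ΔY = k × (−c·ΔT) = (+$170 billion) / 0.5545 ≈ +$307 billion.

+$307 billion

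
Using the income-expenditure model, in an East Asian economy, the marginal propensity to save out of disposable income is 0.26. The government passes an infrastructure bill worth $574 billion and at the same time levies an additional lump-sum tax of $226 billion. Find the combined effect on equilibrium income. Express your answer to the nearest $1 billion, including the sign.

MPC = 1 − MPS = 1 − 0.26 = 0.74.
Expenditure multiplier = 1/(1 − MPC) = 1/(1 − 0.74) = 1/0.26 ≈ 3.846.
ΔG contributes k·ΔG = (+$574 billion) / 0.26 ≈ +$2,207.7 billion.
ΔT of +$226 billion changes first-round spending by −c·ΔT = −$167.24 billion, contributing k·(−c·ΔT) = (−$167.24 billion) / 0.26 ≈ −$643.2 billion.
Net ΔY = k(ΔG − c·ΔT) = (+$406.76 billion) / 0.26 ≈ +$1,564 billion.

+$1,564 billion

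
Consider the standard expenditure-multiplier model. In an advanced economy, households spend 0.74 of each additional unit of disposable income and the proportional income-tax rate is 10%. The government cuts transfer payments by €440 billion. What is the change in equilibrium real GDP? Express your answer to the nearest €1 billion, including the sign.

−€975 billion

The transfer change shifts disposable income by −€440 billion, so first-round consumption changes by c·ΔTR = 0.74 × (−€440 billion) = −€325.6 billion.
Expenditure multiplier = 1/(1 − c(1−t)) = 1/(1 − 0.74×0.9) = 1/0.334 ≈ 2.994.
The transfer multiplier is c × k ≈ 2.216, so ΔY = k × (c·ΔTR) = (−€325.6 billion) / 0.334 ≈ −€975 billion.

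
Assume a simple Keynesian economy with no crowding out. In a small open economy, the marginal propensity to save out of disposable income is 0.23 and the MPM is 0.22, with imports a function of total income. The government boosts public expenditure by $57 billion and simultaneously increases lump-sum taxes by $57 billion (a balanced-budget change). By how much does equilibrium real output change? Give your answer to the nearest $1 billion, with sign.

MPC = 1 − MPS = 1 − 0.23 = 0.77.
Expenditure multiplier = 1/(1 − c + m) = 1/(1 − 0.77 + 0.22) = 1/0.45 ≈ 2.222.
ΔG contributes k·ΔG = (+$57 billion) / 0.45 ≈ +$126.7 billion.
ΔT of +$57 billion changes first-round spending by −c·ΔT = −$43.89 billion, contributing k·(−c·ΔT) = (−$43.89 billion) / 0.45 ≈ −$97.5 billion.
Net ΔY = k(ΔG − c·ΔT) = (+$13.11 billion) / 0.45 ≈ +$29 billion.

+$29 billion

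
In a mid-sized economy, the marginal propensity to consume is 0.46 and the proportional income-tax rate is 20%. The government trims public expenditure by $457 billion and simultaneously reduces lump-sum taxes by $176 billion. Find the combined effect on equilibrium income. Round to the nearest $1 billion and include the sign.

−$595 billion

Expenditure multiplier = 1/(1 − c(1−t)) = 1/(1 − 0.46×0.8) = 1/0.632 ≈ 1.582.
ΔG contributes k·ΔG = (−$457 billion) / 0.632 ≈ −$723.1 billion.
ΔT of −$176 billion changes first-round spending by −c·ΔT = +$80.96 billion, contributing k·(−c·ΔT) = (+$80.96 billion) / 0.632 ≈ +$128.1 billion.
Net ΔY = k(ΔG − c·ΔT) = (−$376.04 billion) / 0.632 = −$595 billion.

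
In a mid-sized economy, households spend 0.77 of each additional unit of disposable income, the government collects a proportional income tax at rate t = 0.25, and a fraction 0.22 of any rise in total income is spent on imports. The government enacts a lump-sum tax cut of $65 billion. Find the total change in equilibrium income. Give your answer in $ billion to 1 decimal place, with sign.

A lump-sum tax change of −$65 billion shifts disposable income by +$65 billion; first-round consumption changes by −c × ΔT = −0.77 × (−$65 billion) = +$50.05 billion.
Expenditure multiplier = 1/(1 − c(1−t) + m) = 1/(1 − 0.77×0.75 + 0.22) = 1/0.6425 ≈ 1.556.
The tax multiplier is −c × k ≈ −1.198, so ΔY = k × (−c·ΔT) = (+$50.05 billion) / 0.6425 ≈ +$77.9 billion.

+$77.9 billion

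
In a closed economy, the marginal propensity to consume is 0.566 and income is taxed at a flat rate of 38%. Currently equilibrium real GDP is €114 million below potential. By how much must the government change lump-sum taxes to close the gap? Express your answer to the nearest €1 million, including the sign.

−€131 million

Spending multiplier = 1/(1 − c(1−t)) = 1/(1 − 0.566×0.62) = 1/0.64908 ≈ 1.541.
Tax multiplier = −c·k = −0.566/0.64908 ≈ −0.872. Need ΔY = +€114 million, so ΔT = ΔY/(−c·k) = −(+€114 million) × 0.64908 / 0.566 ≈ −€131 million.
The government should cut lump-sum taxes by €131 million.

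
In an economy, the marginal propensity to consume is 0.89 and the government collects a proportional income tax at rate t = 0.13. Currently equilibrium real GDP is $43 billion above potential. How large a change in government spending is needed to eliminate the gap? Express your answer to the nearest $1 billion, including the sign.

−$10 billion

Spending multiplier = 1/(1 − c(1−t)) = 1/(1 − 0.89×0.87) = 1/0.2257 ≈ 4.431.
Need ΔY = −$43 billion, so ΔG = ΔY/k = (−$43 billion) × 0.2257 ≈ −$10 billion.
The government should cut government spending by $10 billion.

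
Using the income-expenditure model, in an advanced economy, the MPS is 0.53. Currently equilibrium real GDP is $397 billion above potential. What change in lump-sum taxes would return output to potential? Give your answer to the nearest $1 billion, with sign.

+$448 billion

MPC = 1 − MPS = 1 − 0.53 = 0.47.
Spending multiplier = 1/(1 − MPC) = 1/(1 − 0.47) = 1/0.53 ≈ 1.887.
Tax multiplier = −c·k = −0.47/0.53 ≈ −0.887. Need ΔY = −$397 billion, so ΔT = ΔY/(−c·k) = −(−$397 billion) × 0.53 / 0.47 ≈ +$448 billion.
The government should raise lump-sum taxes by $448 billion.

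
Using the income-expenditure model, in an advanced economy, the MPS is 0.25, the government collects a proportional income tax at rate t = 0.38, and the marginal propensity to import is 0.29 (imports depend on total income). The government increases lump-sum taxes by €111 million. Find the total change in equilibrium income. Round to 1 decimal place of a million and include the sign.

MPC = 1 − MPS = 1 − 0.25 = 0.75.
A lump-sum tax change of +€111 million shifts disposable income by −€111 million; first-round consumption changes by −c × ΔT = −0.75 × (+€111 million) = −€83.25 million.
Expenditure multiplier = 1/(1 − c(1−t) + m) = 1/(1 − 0.75×0.62 + 0.29) = 1/0.825 ≈ 1.212.
The tax multiplier is −c × k ≈ −0.909, so ΔY = k × (−c·ΔT) = (−€83.25 million) / 0.825 ≈ −€100.9 million.

−€100.9 million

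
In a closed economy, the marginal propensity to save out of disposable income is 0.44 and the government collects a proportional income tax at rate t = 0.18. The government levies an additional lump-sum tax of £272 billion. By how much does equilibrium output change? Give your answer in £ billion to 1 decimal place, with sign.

−£281.7 billion

MPC = 1 − MPS = 1 − 0.44 = 0.56.
A lump-sum tax change of +£272 billion shifts disposable income by −£272 billion; first-round consumption changes by −c × ΔT = −0.56 × (+£272 billion) = −£152.32 billion.
Expenditure multiplier = 1/(1 − c(1−t)) = 1/(1 − 0.56×0.82) = 1/0.5408 ≈ 1.849.
The tax multiplier is −c × k ≈ −1.036, so ΔY = k × (−c·ΔT) = (−£152.32 billion) / 0.5408 ≈ −£281.7 billion.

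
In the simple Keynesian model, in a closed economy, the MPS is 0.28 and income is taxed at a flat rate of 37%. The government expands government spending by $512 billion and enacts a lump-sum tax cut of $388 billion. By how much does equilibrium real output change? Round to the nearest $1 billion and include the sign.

+$1,448 billion

MPC = 1 − MPS = 1 − 0.28 = 0.72.
Expenditure multiplier = 1/(1 − c(1−t)) = 1/(1 − 0.72×0.63) = 1/0.5464 ≈ 1.83.
ΔG contributes k·ΔG = (+$512 billion) / 0.5464 ≈ +$937 billion.
ΔT of −$388 billion changes first-round spending by −c·ΔT = +$279.36 billion, contributing k·(−c·ΔT) = (+$279.36 billion) / 0.5464 ≈ +$511.3 billion.
Net ΔY = k(ΔG − c·ΔT) = (+$791.36 billion) / 0.5464 ≈ +$1,448 billion.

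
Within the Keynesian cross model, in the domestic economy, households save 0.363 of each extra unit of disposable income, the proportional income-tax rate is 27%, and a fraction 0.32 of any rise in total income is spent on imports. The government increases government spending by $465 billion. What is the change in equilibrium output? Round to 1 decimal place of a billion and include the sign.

MPC = 1 − MPS = 1 − 0.363 = 0.637.
Government-spending multiplier = 1/(1 − c(1−t) + m) = 1/(1 − 0.637×0.73 + 0.32) = 1/0.85499 ≈ 1.17.
ΔY = k × ΔG = (+$465 billion) / 0.85499 ≈ +$543.9 billion.

+$543.9 billion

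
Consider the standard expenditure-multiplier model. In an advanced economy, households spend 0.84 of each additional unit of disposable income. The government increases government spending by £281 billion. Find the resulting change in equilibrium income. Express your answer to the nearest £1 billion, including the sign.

+£1,756 billion

Government-spending multiplier = 1/(1 − MPC) = 1/(1 − 0.84) = 1/0.16 = 6.25.
ΔY = k × ΔG = (+£281 billion) / 0.16 ≈ +£1,756 billion.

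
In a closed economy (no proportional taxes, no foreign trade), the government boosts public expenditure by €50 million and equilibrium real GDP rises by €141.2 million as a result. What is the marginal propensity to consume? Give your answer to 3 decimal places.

Implied spending multiplier k = ΔY/ΔG = 141.2/50 = 2.824.
Since k = 1/(1 − MPC), MPC = 1 − 1/k = 1 − ΔG/ΔY = 1 − 50/141.2 ≈ 0.646.

0.646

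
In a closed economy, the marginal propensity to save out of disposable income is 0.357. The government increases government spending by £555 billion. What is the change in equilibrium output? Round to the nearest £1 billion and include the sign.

MPC = 1 − MPS = 1 − 0.357 = 0.643.
Expenditure multiplier = 1/(1 − MPC) = 1/(1 − 0.643) = 1/0.357 ≈ 2.801.
ΔY = k × ΔG = (+£555 billion) / 0.357 ≈ +£1,555 billion.

+£1,555 billion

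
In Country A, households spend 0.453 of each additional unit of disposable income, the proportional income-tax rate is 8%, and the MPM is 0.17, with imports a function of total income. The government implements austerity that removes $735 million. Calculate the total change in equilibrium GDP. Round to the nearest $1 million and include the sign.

−$976 million

Expenditure multiplier = 1/(1 − c(1−t) + m) = 1/(1 − 0.453×0.92 + 0.17) = 1/0.75324 ≈ 1.328.
ΔY = k × ΔG = (−$735 million) / 0.75324 ≈ −$976 million.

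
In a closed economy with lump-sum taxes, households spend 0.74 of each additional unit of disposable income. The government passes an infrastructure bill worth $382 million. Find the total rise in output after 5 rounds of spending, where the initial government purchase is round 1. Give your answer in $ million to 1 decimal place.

$1,143.2 million

Round 1 adds ΔG = $382 million; each later round is MPC = 0.74 times the previous.
After 5 rounds: 382 + 282.68 + 209.1832 + 154.795568 + 114.54872032 = ΔG·(1 − c^5)/(1 − c) = 382 × (1 − 0.2219006624)/0.26 ≈ $1,143.2 million.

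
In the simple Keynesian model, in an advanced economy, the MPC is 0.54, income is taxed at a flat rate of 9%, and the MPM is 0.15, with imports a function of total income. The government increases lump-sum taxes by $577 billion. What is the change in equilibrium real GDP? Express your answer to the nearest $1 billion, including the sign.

−$473 billion

A lump-sum tax change of +$577 billion shifts disposable income by −$577 billion; first-round consumption changes by −c × ΔT = −0.54 × (+$577 billion) = −$311.58 billion.
Expenditure multiplier = 1/(1 − c(1−t) + m) = 1/(1 − 0.54×0.91 + 0.15) = 1/0.6586 ≈ 1.518.
The tax multiplier is −c × k ≈ −0.82, so ΔY = k × (−c·ΔT) = (−$311.58 billion) / 0.6586 ≈ −$473 billion.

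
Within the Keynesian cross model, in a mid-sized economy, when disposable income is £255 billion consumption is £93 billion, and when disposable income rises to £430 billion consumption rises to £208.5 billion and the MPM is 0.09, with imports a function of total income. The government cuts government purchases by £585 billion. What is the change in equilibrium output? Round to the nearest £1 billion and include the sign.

−£1,360 billion

MPC = ΔC/ΔYd = (208.5 − 93)/(430 − 255) = 115.5/175 = 0.66.
Spending multiplier = 1/(1 − c + m) = 1/(1 − 0.66 + 0.09) = 1/0.43 ≈ 2.326.
ΔY = k × ΔG = (−£585 billion) / 0.43 ≈ −£1,360 billion.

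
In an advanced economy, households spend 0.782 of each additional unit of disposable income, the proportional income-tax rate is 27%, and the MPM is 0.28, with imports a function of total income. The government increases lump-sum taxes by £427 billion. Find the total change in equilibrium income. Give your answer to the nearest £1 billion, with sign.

−£471 billion

A lump-sum tax change of +£427 billion shifts disposable income by −£427 billion; first-round consumption changes by −c × ΔT = −0.782 × (+£427 billion) = −£333.914 billion.
Expenditure multiplier = 1/(1 − c(1−t) + m) = 1/(1 − 0.782×0.73 + 0.28) = 1/0.70914 ≈ 1.41.
The tax multiplier is −c × k ≈ −1.103, so ΔY = k × (−c·ΔT) = (−£333.914 billion) / 0.70914 ≈ −£471 billion.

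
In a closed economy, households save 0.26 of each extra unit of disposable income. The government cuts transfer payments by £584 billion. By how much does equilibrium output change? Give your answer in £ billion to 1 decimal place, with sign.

−£1,662.2 billion

MPC = 1 − MPS = 1 − 0.26 = 0.74.
The transfer change shifts disposable income by −£584 billion, so first-round consumption changes by c·ΔTR = 0.74 × (−£584 billion) = −£432.16 billion.
Expenditure multiplier = 1/(1 − MPC) = 1/(1 − 0.74) = 1/0.26 ≈ 3.846.
The transfer multiplier is c × k ≈ 2.846, so ΔY = k × (c·ΔTR) = (−£432.16 billion) / 0.26 ≈ −£1,662.2 billion.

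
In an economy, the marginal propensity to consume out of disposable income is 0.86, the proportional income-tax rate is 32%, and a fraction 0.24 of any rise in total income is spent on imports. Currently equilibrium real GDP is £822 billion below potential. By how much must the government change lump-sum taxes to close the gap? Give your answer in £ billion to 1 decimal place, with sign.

−£626.2 billion

Spending multiplier = 1/(1 − c(1−t) + m) = 1/(1 − 0.86×0.68 + 0.24) = 1/0.6552 ≈ 1.526.
Tax multiplier = −c·k = −0.86/0.6552 ≈ −1.313. Need ΔY = +£822 billion, so ΔT = ΔY/(−c·k) = −(+£822 billion) × 0.6552 / 0.86 ≈ −£626.2 billion.
The government should cut lump-sum taxes by £626.2 billion.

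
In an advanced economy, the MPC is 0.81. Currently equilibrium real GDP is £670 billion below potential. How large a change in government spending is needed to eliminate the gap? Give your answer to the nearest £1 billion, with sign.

Spending multiplier = 1/(1 − MPC) = 1/(1 − 0.81) = 1/0.19 ≈ 5.263.
Need ΔY = +£670 billion, so ΔG = ΔY/k = (+£670 billion) × 0.19 ≈ +£127 billion.
The government should increase government spending by £127 billion.

+£127 billion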